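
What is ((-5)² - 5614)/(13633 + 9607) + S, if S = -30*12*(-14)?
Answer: 117124011/23240 ≈ 5039.8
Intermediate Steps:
S = 5040 (S = -360*(-14) = 5040)
((-5)² - 5614)/(13633 + 9607) + S = ((-5)² - 5614)/(13633 + 9607) + 5040 = (25 - 5614)/23240 + 5040 = -5589*1/23240 + 5040 = -5589/23240 + 5040 = 117124011/23240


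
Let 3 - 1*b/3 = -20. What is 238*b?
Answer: 16422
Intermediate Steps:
b = 69 (b = 9 - 3*(-20) = 9 + 60 = 69)
238*b = 238*69 = 16422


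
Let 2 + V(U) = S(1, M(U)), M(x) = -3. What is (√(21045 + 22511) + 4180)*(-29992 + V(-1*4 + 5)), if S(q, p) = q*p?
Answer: -125387460 - 59994*√10889 ≈ -1.3165e+8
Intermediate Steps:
S(q, p) = p*q
V(U) = -5 (V(U) = -2 - 3*1 = -2 - 3 = -5)
(√(21045 + 22511) + 4180)*(-29992 + V(-1*4 + 5)) = (√(21045 + 22511) + 4180)*(-29992 - 5) = (√43556 + 4180)*(-29997) = (2*√10889 + 4180)*(-29997) = (4180 + 2*√10889)*(-29997) = -125387460 - 59994*√10889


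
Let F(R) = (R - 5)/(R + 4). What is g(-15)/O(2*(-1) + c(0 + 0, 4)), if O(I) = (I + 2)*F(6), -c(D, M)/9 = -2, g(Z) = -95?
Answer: -475/9 ≈ -52.778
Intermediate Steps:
F(R) = (-5 + R)/(4 + R)
c(D, M) = 18 (c(D, M) = -9*(-2) = 18)
O(I) = ⅕ + I/10 (O(I) = (I + 2)*((-5 + 6)/(4 + 6)) = (2 + I)*(1/10) = (2 + I)*((⅒)*1) = (2 + I)*(⅒) = ⅕ + I/10)
g(-15)/O(2*(-1) + c(0 + 0, 4)) = -95/(⅕ + (2*(-1) + 18)/10) = -95/(⅕ + (-2 + 18)/10) = -95/(⅕ + (⅒)*16) = -95/(⅕ + 8/5) = -95/9/5 = -95*5/9 = -475/9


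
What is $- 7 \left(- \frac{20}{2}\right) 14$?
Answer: $980$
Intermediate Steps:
$- 7 \left(- \frac{20}{2}\right) 14 = - 7 \left(\left(-20\right) \frac{1}{2}\right) 14 = \left(-7\right) \left(-10\right) 14 = 70 \cdot 14 = 980$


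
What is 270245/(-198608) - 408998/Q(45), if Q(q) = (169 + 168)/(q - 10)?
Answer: -2843150690005/66930896 ≈ -42479.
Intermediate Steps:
Q(q) = 337/(-10 + q)
270245/(-198608) - 408998/Q(45) = 270245/(-198608) - 408998/(337/(-10 + 45)) = 270245*(-1/198608) - 408998/(337/35) = -270245/198608 - 408998/(337*(1/35)) = -270245/198608 - 408998/337/35 = -270245/198608 - 408998*35/337 = -270245/198608 - 14314930/337 = -2843150690005/66930896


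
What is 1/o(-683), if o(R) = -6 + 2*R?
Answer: -1/1372 ≈ -0.00072886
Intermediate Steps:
1/o(-683) = 1/(-6 + 2*(-683)) = 1/(-6 - 1366) = 1/(-1372) = -1/1372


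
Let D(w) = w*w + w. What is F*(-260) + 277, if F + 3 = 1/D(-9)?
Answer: 18961/18 ≈ 1053.4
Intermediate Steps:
D(w) = w + w**2 (D(w) = w**2 + w = w + w**2)
F = -215/72 (F = -3 + 1/(-9*(1 - 9)) = -3 + 1/(-9*(-8)) = -3 + 1/72 = -215/72 ≈ -2.9861)
F*(-260) + 277 = -215/72*(-260) + 277 = 13975/18 + 277 = 18961/18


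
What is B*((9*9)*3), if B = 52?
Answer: 12636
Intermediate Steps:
B*((9*9)*3) = 52*((9*9)*3) = 52*(81*3) = 52*243 = 12636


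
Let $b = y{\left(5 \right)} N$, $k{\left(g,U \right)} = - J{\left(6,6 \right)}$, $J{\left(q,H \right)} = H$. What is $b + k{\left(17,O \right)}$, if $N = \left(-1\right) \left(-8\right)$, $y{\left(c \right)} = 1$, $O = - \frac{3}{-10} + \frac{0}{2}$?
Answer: $2$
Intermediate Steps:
$O = \frac{3}{10}$ ($O = \left(-3\right) \left(- \frac{1}{10}\right) + 0 \cdot \frac{1}{2} = \frac{3}{10} + 0 = \frac{3}{10} \approx 0.3$)
$k{\left(g,U \right)} = -6$ ($k{\left(g,U \right)} = \left(-1\right) 6 = -6$)
$N = 8$
$b = 8$ ($b = 1 \cdot 8 = 8$)
$b + k{\left(17,O \right)} = 8 - 6 = 2$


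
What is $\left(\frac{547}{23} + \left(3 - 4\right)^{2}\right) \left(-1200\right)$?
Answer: $- \frac{684000}{23} \approx -29739.0$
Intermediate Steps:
$\left(\frac{547}{23} + \left(3 - 4\right)^{2}\right) \left(-1200\right) = \left(547 \cdot \frac{1}{23} + \left(-1\right)^{2}\right) \left(-1200\right) = \left(\frac{547}{23} + 1\right) \left(-1200\right) = \frac{570}{23} \left(-1200\right) = - \frac{684000}{23}$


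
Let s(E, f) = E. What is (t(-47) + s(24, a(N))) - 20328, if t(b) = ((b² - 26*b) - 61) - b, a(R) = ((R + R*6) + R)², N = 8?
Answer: -16887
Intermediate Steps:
a(R) = 64*R² (a(R) = ((R + 6*R) + R)² = (7*R + R)² = (8*R)² = 64*R²)
t(b) = -61 + b² - 27*b (t(b) = (-61 + b² - 26*b) - b = -61 + b² - 27*b)
(t(-47) + s(24, a(N))) - 20328 = ((-61 + (-47)² - 27*(-47)) + 24) - 20328 = ((-61 + 2209 + 1269) + 24) - 20328 = (3417 + 24) - 20328 = 3441 - 20328 = -16887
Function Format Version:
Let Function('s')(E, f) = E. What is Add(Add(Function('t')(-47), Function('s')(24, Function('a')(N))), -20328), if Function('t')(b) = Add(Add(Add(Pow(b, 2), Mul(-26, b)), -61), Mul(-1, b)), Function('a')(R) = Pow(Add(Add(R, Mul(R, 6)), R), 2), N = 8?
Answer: -16887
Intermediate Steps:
Function('a')(R) = Mul(64, Pow(R, 2)) (Function('a')(R) = Pow(Add(Add(R, Mul(6, R)), R), 2) = Pow(Add(Mul(7, R), R), 2) = Pow(Mul(8, R), 2) = Mul(64, Pow(R, 2)))
Function('t')(b) = Add(-61, Pow(b, 2), Mul(-27, b)) (Function('t')(b) = Add(Add(-61, Pow(b, 2), Mul(-26, b)), Mul(-1, b)) = Add(-61, Pow(b, 2), Mul(-27, b)))
Add(Add(Function('t')(-47), Function('s')(24, Function('a')(N))), -20328) = Add(Add(Add(-61, Pow(-47, 2), Mul(-27, -47)), 24), -20328) = Add(Add(Add(-61, 2209, 1269), 24), -20328) = Add(Add(3417, 24), -20328) = Add(3441, -20328) = -16887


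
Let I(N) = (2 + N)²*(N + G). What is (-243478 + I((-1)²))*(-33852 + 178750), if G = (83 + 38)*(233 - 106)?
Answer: -15238343068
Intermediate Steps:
G = 15367 (G = 121*127 = 15367)
I(N) = (2 + N)²*(15367 + N) (I(N) = (2 + N)²*(N + 15367) = (2 + N)²*(15367 + N))
(-243478 + I((-1)²))*(-33852 + 178750) = (-243478 + (2 + (-1)²)²*(15367 + (-1)²))*(-33852 + 178750) = (-243478 + (2 + 1)²*(15367 + 1))*144898 = (-243478 + 3²*15368)*144898 = (-243478 + 9*15368)*144898 = (-243478 + 138312)*144898 = -105166*144898 = -15238343068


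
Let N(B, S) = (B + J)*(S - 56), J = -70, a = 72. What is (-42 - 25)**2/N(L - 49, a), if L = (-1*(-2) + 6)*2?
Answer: -4489/1648 ≈ -2.7239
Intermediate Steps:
L = 16 (L = (2 + 6)*2 = 8*2 = 16)
N(B, S) = (-70 + B)*(-56 + S) (N(B, S) = (B - 70)*(S - 56) = (-70 + B)*(-56 + S))
(-42 - 25)**2/N(L - 49, a) = (-42 - 25)**2/(3920 - 70*72 - 56*(16 - 49) + (16 - 49)*72) = (-67)**2/(3920 - 5040 - 56*(-33) - 33*72) = 4489/(3920 - 5040 + 1848 - 2376) = 4489/(-1648) = 4489*(-1/1648) = -4489/1648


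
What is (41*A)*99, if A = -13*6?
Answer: -316602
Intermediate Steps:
A = -78
(41*A)*99 = (41*(-78))*99 = -3198*99 = -316602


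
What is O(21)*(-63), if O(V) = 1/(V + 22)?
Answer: -63/43 ≈ -1.4651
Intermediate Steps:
O(V) = 1/(22 + V)
O(21)*(-63) = -63/(22 + 21) = -63/43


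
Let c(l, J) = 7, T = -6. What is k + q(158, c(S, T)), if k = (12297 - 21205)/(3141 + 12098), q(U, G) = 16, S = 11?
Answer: 234916/15239 ≈ 15.415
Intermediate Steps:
k = -8908/15239 ≈ -0.58455
k + q(158, c(S, T)) = -8908/15239 + 16 = 234916/15239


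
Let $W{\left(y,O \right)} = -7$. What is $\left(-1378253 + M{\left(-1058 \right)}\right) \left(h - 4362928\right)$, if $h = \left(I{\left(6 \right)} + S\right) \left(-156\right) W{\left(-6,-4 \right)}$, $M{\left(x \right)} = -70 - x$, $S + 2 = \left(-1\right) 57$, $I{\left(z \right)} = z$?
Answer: $6088618621060$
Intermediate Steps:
$S = -59$ ($S = -2 - 57 = -59$)
$h = -57876$ ($h = \left(6 - 59\right) \left(-156\right) \left(-7\right) = \left(-53\right) \left(-156\right) \left(-7\right) = 8268 \left(-7\right) = -57876$)
$\left(-1378253 + M{\left(-1058 \right)}\right) \left(h - 4362928\right) = \left(-1378253 - -988\right) \left(-57876 - 4362928\right) = \left(-1378253 + \left(-70 + 1058\right)\right) \left(-4420804\right) = \left(-1378253 + 988\right) \left(-4420804\right) = \left(-1377265\right) \left(-4420804\right) = 6088618621060$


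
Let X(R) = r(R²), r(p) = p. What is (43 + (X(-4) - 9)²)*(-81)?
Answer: -7452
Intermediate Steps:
X(R) = R²
(43 + (X(-4) - 9)²)*(-81) = (43 + ((-4)² - 9)²)*(-81) = (43 + (16 - 9)²)*(-81) = (43 + 7²)*(-81) = (43 + 49)*(-81) = 92*(-81) = -7452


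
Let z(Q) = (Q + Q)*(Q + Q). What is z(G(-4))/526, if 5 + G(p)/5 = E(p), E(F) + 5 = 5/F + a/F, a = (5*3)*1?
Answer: 11250/263 ≈ 42.776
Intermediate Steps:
a = 15 (a = 15*1 = 15)
E(F) = -5 + 20/F (E(F) = -5 + (5/F + 15/F) = -5 + 20/F)
G(p) = -50 + 100/p (G(p) = -25 + 5*(-5 + 20/p) = -25 + (-25 + 100/p) = -50 + 100/p)
z(Q) = 4*Q**2 (z(Q) = (2*Q)*(2*Q) = 4*Q**2)
z(G(-4))/526 = (4*(-50 + 100/(-4))**2)/526 = (4*(-50 + 100*(-1/4))**2)*(1/526) = (4*(-50 - 25)**2)*(1/526) = (4*(-75)**2)*(1/526) = (4*5625)*(1/526) = 22500*(1/526) = 11250/263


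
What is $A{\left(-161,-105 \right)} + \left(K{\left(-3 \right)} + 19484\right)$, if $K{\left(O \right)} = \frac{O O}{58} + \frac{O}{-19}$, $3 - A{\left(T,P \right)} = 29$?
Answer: $\frac{21443061}{1102} \approx 19458.0$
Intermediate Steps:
$A{\left(T,P \right)} = -26$ ($A{\left(T,P \right)} = 3 - 29 = -26$)
$K{\left(O \right)} = - \frac{O}{19} + \frac{O^{2}}{58}$ ($K{\left(O \right)} = O^{2} \cdot \frac{1}{58} + O \left(- \frac{1}{19}\right) = \frac{O^{2}}{58} - \frac{O}{19} = - \frac{O}{19} + \frac{O^{2}}{58}$)
$A{\left(-161,-105 \right)} + \left(K{\left(-3 \right)} + 19484\right) = -26 + \left(\frac{1}{1102} \left(-3\right) \left(-58 + 19 \left(-3\right)\right) + 19484\right) = -26 + \left(\frac{1}{1102} \left(-3\right) \left(-58 - 57\right) + 19484\right) = -26 + \left(\frac{1}{1102} \left(-3\right) \left(-115\right) + 19484\right) = -26 + \left(\frac{345}{1102} + 19484\right) = -26 + \frac{21471713}{1102} = \frac{21443061}{1102}$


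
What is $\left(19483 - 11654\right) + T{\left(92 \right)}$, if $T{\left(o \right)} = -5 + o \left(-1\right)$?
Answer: $7732$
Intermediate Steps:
$T{\left(o \right)} = -5 - o$
$\left(19483 - 11654\right) + T{\left(92 \right)} = \left(19483 - 11654\right) - 97 = 7829 - 97 = 7732$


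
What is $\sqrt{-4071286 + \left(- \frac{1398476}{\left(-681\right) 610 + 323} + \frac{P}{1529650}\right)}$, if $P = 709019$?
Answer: $\frac{i \sqrt{65652852543940268954892831954}}{126987565910} \approx 2017.7 i$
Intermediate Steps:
$\sqrt{-4071286 + \left(- \frac{1398476}{\left(-681\right) 610 + 323} + \frac{P}{1529650}\right)} = \sqrt{-4071286 - \left(- \frac{709019}{1529650} + \frac{1398476}{\left(-681\right) 610 + 323}\right)} = \sqrt{-4071286 - \left(- \frac{709019}{1529650} + \frac{1398476}{-415410 + 323}\right)} = \sqrt{-4071286 - \left(- \frac{709019}{1529650} + \frac{1398476}{-415087}\right)} = \sqrt{-4071286 + \left(\left(-1398476\right) \left(- \frac{1}{415087}\right) + \frac{709019}{1529650}\right)} = \sqrt{-4071286 + \left(\frac{1398476}{415087} + \frac{709019}{1529650}\right)} = \sqrt{-4071286 + \frac{2433483383053}{634937829550}} = \sqrt{- \frac{2585011062833918247}{634937829550}} = \frac{i \sqrt{65652852543940268954892831954}}{126987565910}$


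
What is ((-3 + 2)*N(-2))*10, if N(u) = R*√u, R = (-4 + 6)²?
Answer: -40*I*√2 ≈ -56.569*I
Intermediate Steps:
R = 4 (R = 2² = 4)
N(u) = 4*√u
((-3 + 2)*N(-2))*10 = ((-3 + 2)*(4*√(-2)))*10 = -4*I*√2*10 = -40*I*√2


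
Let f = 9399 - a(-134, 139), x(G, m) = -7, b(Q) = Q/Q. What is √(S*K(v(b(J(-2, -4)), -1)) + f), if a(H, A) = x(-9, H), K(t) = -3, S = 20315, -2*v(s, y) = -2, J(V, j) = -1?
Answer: I*√51539 ≈ 227.02*I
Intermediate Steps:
b(Q) = 1
v(s, y) = 1 (v(s, y) = -½*(-2) = 1)
a(H, A) = -7
f = 9406 (f = 9399 - 1*(-7) = 9399 + 7 = 9406)
√(S*K(v(b(J(-2, -4)), -1)) + f) = √(20315*(-3) + 9406) = √(-60945 + 9406) = √(-51539) = I*√51539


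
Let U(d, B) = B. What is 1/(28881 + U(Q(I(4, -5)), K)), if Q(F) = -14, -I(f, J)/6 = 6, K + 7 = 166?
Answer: 1/29040 ≈ 3.4435e-5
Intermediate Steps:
K = 159 (K = -7 + 166 = 159)
I(f, J) = -36 (I(f, J) = -6*6 = -36)
1/(28881 + U(Q(I(4, -5)), K)) = 1/(28881 + 159) = 1/29040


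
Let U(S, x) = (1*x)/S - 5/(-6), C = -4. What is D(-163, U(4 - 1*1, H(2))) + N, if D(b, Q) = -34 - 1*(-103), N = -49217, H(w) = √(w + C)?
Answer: -49148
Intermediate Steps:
H(w) = √(-4 + w) (H(w) = √(w - 4) = √(-4 + w))
U(S, x) = ⅚ + x/S (U(S, x) = x/S - 5*(-⅙) = x/S + ⅚ = ⅚ + x/S)
D(b, Q) = 69 (D(b, Q) = -34 + 103 = 69)
D(-163, U(4 - 1*1, H(2))) + N = 69 - 49217 = -49148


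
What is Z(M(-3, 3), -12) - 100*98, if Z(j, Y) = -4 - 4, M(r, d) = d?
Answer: -9808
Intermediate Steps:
Z(j, Y) = -8
Z(M(-3, 3), -12) - 100*98 = -8 - 100*98 = -8 - 9800 = -9808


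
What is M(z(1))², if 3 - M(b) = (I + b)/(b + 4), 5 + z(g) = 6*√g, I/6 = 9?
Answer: 64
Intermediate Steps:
I = 54 (I = 6*9 = 54)
z(g) = -5 + 6*√g
M(b) = 3 - (54 + b)/(4 + b) (M(b) = 3 - (54 + b)/(b + 4) = 3 - (54 + b)/(4 + b))
M(z(1))² = (2*(-21 + (-5 + 6*√1))/(4 + (-5 + 6*√1)))² = (2*(-21 + (-5 + 6*1))/(4 + (-5 + 6*1)))² = (2*(-21 + (-5 + 6))/(4 + (-5 + 6)))² = (2*(-21 + 1)/(4 + 1))² = (2*(-20)/5)² = (2*(⅕)*(-20))² = (-8)² = 64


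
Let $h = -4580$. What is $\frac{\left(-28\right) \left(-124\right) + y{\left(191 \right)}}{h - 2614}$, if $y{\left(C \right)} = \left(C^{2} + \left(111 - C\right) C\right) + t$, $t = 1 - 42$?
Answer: $- \frac{12316}{3597} \approx -3.424$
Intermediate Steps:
$t = -41$ ($t = 1 - 42 = -41$)
$y{\left(C \right)} = -41 + C^{2} + C \left(111 - C\right)$ ($y{\left(C \right)} = \left(C^{2} + \left(111 - C\right) C\right) - 41 = \left(C^{2} + C \left(111 - C\right)\right) - 41 = -41 + C^{2} + C \left(111 - C\right)$)
$\frac{\left(-28\right) \left(-124\right) + y{\left(191 \right)}}{h - 2614} = \frac{\left(-28\right) \left(-124\right) + \left(-41 + 111 \cdot 191\right)}{-4580 - 2614} = \frac{3472 + \left(-41 + 21201\right)}{-7194} = \left(3472 + 21160\right) \left(- \frac{1}{7194}\right) = 24632 \left(- \frac{1}{7194}\right) = - \frac{12316}{3597}$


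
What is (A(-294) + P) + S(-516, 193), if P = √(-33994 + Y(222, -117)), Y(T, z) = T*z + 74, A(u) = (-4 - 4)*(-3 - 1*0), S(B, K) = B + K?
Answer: -299 + I*√59894 ≈ -299.0 + 244.73*I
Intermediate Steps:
A(u) = 24 (A(u) = -8*(-3 + 0) = -8*(-3) = 24)
Y(T, z) = 74 + T*z
P = I*√59894 (P = √(-33994 + (74 + 222*(-117))) = √(-33994 + (74 - 25974)) = √(-33994 - 25900) = √(-59894) = I*√59894 ≈ 244.73*I)
(A(-294) + P) + S(-516, 193) = (24 + I*√59894) + (-516 + 193) = (24 + I*√59894) - 323 = -299 + I*√59894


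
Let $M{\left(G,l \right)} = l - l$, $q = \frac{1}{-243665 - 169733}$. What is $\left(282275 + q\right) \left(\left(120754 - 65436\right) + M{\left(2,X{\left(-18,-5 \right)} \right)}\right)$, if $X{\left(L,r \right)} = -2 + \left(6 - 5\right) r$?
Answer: $\frac{3227581827698891}{206699} \approx 1.5615 \cdot 10^{10}$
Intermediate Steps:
$X{\left(L,r \right)} = -2 + r$ ($X{\left(L,r \right)} = -2 + \left(6 - 5\right) r = -2 + 1 r = -2 + r$)
$q = - \frac{1}{413398}$ ($q = \frac{1}{-413398} = - \frac{1}{413398} \approx -2.419 \cdot 10^{-6}$)
$M{\left(G,l \right)} = 0$
$\left(282275 + q\right) \left(\left(120754 - 65436\right) + M{\left(2,X{\left(-18,-5 \right)} \right)}\right) = \left(282275 - \frac{1}{413398}\right) \left(\left(120754 - 65436\right) + 0\right) = \frac{116691920449 \left(55318 + 0\right)}{413398} = \frac{116691920449}{413398} \cdot 55318 = \frac{3227581827698891}{206699}$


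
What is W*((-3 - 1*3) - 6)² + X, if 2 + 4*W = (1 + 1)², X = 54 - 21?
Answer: 105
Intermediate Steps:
X = 33
W = ½ (W = -½ + (1 + 1)²/4 = -½ + (¼)*2² = -½ + (¼)*4 = -½ + 1 = ½ ≈ 0.50000)
W*((-3 - 1*3) - 6)² + X = ((-3 - 1*3) - 6)²/2 + 33 = ((-3 - 3) - 6)²/2 + 33 = (-6 - 6)²/2 + 33 = (½)*(-12)² + 33 = (½)*144 + 33 = 72 + 33 = 105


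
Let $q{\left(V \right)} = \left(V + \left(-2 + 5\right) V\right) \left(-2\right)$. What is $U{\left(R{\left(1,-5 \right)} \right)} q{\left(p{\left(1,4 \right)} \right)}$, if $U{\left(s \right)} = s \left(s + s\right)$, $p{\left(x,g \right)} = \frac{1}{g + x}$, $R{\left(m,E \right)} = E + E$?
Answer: $-320$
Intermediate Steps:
$R{\left(m,E \right)} = 2 E$
$U{\left(s \right)} = 2 s^{2}$ ($U{\left(s \right)} = s 2 s = 2 s^{2}$)
$q{\left(V \right)} = - 8 V$ ($q{\left(V \right)} = \left(V + 3 V\right) \left(-2\right) = 4 V \left(-2\right) = - 8 V$)
$U{\left(R{\left(1,-5 \right)} \right)} q{\left(p{\left(1,4 \right)} \right)} = 2 \left(2 \left(-5\right)\right)^{2} \left(- \frac{8}{4 + 1}\right) = 2 \left(-10\right)^{2} \left(- \frac{8}{5}\right) = 2 \cdot 100 \left(\left(-8\right) \frac{1}{5}\right) = 200 \left(- \frac{8}{5}\right) = -320$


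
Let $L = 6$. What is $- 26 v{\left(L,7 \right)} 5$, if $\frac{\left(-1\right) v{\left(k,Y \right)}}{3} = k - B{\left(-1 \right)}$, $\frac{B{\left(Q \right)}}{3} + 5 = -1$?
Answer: $9360$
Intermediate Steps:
$B{\left(Q \right)} = -18$ ($B{\left(Q \right)} = -15 + 3 \left(-1\right) = -15 - 3 = -18$)
$v{\left(k,Y \right)} = -54 - 3 k$ ($v{\left(k,Y \right)} = - 3 \left(k - -18\right) = - 3 \left(k + 18\right) = - 3 \left(18 + k\right) = -54 - 3 k$)
$- 26 v{\left(L,7 \right)} 5 = - 26 \left(-54 - 18\right) 5 = \left(-26\right) \left(-72\right) 5 = 1872 \cdot 5 = 9360$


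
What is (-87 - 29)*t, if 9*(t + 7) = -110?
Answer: 20068/9 ≈ 2229.8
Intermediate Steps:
t = -173/9 (t = -7 + (1/9)*(-110) = -7 - 110/9 = -173/9 ≈ -19.222)
(-87 - 29)*t = (-87 - 29)*(-173/9) = -116*(-173/9) = 20068/9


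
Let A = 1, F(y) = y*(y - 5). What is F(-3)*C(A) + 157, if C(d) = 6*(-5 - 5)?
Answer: -1283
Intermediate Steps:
F(y) = y*(-5 + y)
C(d) = -60 (C(d) = 6*(-10) = -60)
F(-3)*C(A) + 157 = -3*(-5 - 3)*(-60) + 157 = -3*(-8)*(-60) + 157 = 24*(-60) + 157 = -1440 + 157 = -1283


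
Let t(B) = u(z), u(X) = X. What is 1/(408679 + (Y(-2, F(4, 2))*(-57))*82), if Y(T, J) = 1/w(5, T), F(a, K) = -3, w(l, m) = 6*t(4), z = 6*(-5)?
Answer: 30/12261149 ≈ 2.4468e-6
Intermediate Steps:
z = -30
t(B) = -30
w(l, m) = -180 (w(l, m) = 6*(-30) = -180)
Y(T, J) = -1/180 (Y(T, J) = 1/(-180) = -1/180)
1/(408679 + (Y(-2, F(4, 2))*(-57))*82) = 1/(408679 - 1/180*(-57)*82) = 1/(408679 + (19/60)*82) = 1/(408679 + 779/30) = 1/(12261149/30) = 30/12261149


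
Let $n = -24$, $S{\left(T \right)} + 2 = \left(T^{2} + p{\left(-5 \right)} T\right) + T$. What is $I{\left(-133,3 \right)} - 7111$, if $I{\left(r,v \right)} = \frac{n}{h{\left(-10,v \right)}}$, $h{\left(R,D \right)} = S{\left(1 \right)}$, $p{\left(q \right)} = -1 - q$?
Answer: $-7117$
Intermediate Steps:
$S{\left(T \right)} = -2 + T^{2} + 5 T$ ($S{\left(T \right)} = -2 + \left(\left(T^{2} + \left(-1 - -5\right) T\right) + T\right) = -2 + \left(\left(T^{2} + \left(-1 + 5\right) T\right) + T\right) = -2 + \left(\left(T^{2} + 4 T\right) + T\right) = -2 + \left(T^{2} + 5 T\right) = -2 + T^{2} + 5 T$)
$h{\left(R,D \right)} = 4$ ($h{\left(R,D \right)} = -2 + 1^{2} + 5 \cdot 1 = -2 + 1 + 5 = 4$)
$I{\left(r,v \right)} = -6$ ($I{\left(r,v \right)} = - \frac{24}{4} = \left(-24\right) \frac{1}{4} = -6$)
$I{\left(-133,3 \right)} - 7111 = -6 - 7111 = -7117$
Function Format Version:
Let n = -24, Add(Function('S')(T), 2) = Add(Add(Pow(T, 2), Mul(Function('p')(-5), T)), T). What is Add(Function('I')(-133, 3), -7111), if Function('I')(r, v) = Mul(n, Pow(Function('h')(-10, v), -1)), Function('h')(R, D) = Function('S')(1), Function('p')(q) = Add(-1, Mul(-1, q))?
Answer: -7117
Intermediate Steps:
Function('S')(T) = Add(-2, Pow(T, 2), Mul(5, T)) (Function('S')(T) = Add(-2, Add(Add(Pow(T, 2), Mul(Add(-1, Mul(-1, -5)), T)), T)) = Add(-2, Add(Add(Pow(T, 2), Mul(Add(-1, 5), T)), T)) = Add(-2, Add(Add(Pow(T, 2), Mul(4, T)), T)) = Add(-2, Add(Pow(T, 2), Mul(5, T))) = Add(-2, Pow(T, 2), Mul(5, T)))
Function('h')(R, D) = 4 (Function('h')(R, D) = Add(-2, Pow(1, 2), Mul(5, 1)) = Add(-2, 1, 5) = 4)
Function('I')(r, v) = -6 (Function('I')(r, v) = Mul(-24, Pow(4, -1)) = Mul(-24, Rational(1, 4)) = -6)
Add(Function('I')(-133, 3), -7111) = Add(-6, -7111) = -7117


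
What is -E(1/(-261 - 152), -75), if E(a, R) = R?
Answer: 75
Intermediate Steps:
-E(1/(-261 - 152), -75) = -1*(-75) = 75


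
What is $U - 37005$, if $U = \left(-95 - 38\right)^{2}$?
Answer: $-19316$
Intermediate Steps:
$U = 17689$ ($U = \left(-133\right)^{2} = 17689$)
$U - 37005 = 17689 - 37005 = -19316$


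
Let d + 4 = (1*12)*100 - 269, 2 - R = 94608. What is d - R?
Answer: 95533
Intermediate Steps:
R = -94606 (R = 2 - 1*94608 = 2 - 94608 = -94606)
d = 927 (d = -4 + ((1*12)*100 - 269) = -4 + (12*100 - 269) = -4 + (1200 - 269) = -4 + 931 = 927)
d - R = 927 - 1*(-94606) = 927 + 94606 = 95533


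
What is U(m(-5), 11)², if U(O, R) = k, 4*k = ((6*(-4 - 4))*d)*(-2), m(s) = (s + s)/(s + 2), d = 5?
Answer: 14400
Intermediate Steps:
m(s) = 2*s/(2 + s) (m(s) = (2*s)/(2 + s) = 2*s/(2 + s))
k = 120 (k = (((6*(-4 - 4))*5)*(-2))/4 = (((6*(-8))*5)*(-2))/4 = (-48*5*(-2))/4 = (-240*(-2))/4 = (¼)*480 = 120)
U(O, R) = 120
U(m(-5), 11)² = 120² = 14400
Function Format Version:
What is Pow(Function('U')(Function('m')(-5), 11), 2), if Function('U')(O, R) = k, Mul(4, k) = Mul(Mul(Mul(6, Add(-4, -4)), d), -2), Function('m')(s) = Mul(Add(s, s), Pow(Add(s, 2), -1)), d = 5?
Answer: 14400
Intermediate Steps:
Function('m')(s) = Mul(2, s, Pow(Add(2, s), -1)) (Function('m')(s) = Mul(Mul(2, s), Pow(Add(2, s), -1)) = Mul(2, s, Pow(Add(2, s), -1)))
k = 120 (k = Mul(Rational(1, 4), Mul(Mul(Mul(6, Add(-4, -4)), 5), -2)) = Mul(Rational(1, 4), Mul(Mul(Mul(6, -8), 5), -2)) = Mul(Rational(1, 4), Mul(Mul(-48, 5), -2)) = Mul(Rational(1, 4), Mul(-240, -2)) = Mul(Rational(1, 4), 480) = 120)
Function('U')(O, R) = 120
Pow(Function('U')(Function('m')(-5), 11), 2) = Pow(120, 2) = 14400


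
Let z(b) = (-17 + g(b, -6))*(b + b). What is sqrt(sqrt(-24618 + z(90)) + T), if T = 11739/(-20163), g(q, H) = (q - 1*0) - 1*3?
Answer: sqrt(-155617 + 267289*I*sqrt(12018))/517 ≈ 7.384 + 7.4233*I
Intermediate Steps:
g(q, H) = -3 + q (g(q, H) = (q + 0) - 3 = q - 3 = -3 + q)
z(b) = 2*b*(-20 + b) (z(b) = (-17 + (-3 + b))*(b + b) = (-20 + b)*(2*b) = 2*b*(-20 + b))
T = -301/517 (T = 11739*(-1/20163) = -301/517 ≈ -0.58220)
sqrt(sqrt(-24618 + z(90)) + T) = sqrt(sqrt(-24618 + 2*90*(-20 + 90)) - 301/517) = sqrt(sqrt(-24618 + 2*90*70) - 301/517) = sqrt(sqrt(-24618 + 12600) - 301/517) = sqrt(sqrt(-12018) - 301/517) = sqrt(I*sqrt(12018) - 301/517) = sqrt(-301/517 + I*sqrt(12018))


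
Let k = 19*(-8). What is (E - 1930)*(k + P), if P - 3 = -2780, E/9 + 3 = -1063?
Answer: 33753796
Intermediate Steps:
E = -9594 (E = -27 + 9*(-1063) = -27 - 9567 = -9594)
P = -2777 (P = 3 - 2780 = -2777)
k = -152
(E - 1930)*(k + P) = (-9594 - 1930)*(-152 - 2777) = -11524*(-2929) = 33753796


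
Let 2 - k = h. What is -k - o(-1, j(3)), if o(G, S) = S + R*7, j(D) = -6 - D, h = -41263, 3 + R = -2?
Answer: -41221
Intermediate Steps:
R = -5 (R = -3 - 2 = -5)
k = 41265 (k = 2 - 1*(-41263) = 2 + 41263 = 41265)
o(G, S) = -35 + S (o(G, S) = S - 5*7 = S - 35 = -35 + S)
-k - o(-1, j(3)) = -1*41265 - (-35 + (-6 - 1*3)) = -41265 - (-35 + (-6 - 3)) = -41265 - (-35 - 9) = -41265 - 1*(-44) = -41265 + 44 = -41221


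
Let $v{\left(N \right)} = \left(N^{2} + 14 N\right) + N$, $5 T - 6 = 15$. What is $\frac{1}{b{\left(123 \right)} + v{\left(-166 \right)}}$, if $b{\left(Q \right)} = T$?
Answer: $\frac{5}{125351} \approx 3.9888 \cdot 10^{-5}$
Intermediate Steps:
$T = \frac{21}{5}$ ($T = \frac{6}{5} + \frac{1}{5} \cdot 15 = \frac{6}{5} + 3 = \frac{21}{5} \approx 4.2$)
$v{\left(N \right)} = N^{2} + 15 N$
$b{\left(Q \right)} = \frac{21}{5}$
$\frac{1}{b{\left(123 \right)} + v{\left(-166 \right)}} = \frac{1}{\frac{21}{5} - 166 \left(15 - 166\right)} = \frac{1}{\frac{21}{5} - -25066} = \frac{1}{\frac{21}{5} + 25066} = \frac{1}{\frac{125351}{5}} = \frac{5}{125351}$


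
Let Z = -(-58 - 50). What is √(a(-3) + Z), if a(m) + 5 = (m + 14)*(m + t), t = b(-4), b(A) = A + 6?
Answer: 2*√23 ≈ 9.5917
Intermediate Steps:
b(A) = 6 + A
t = 2 (t = 6 - 4 = 2)
a(m) = -5 + (2 + m)*(14 + m) (a(m) = -5 + (m + 14)*(m + 2) = -5 + (14 + m)*(2 + m) = -5 + (2 + m)*(14 + m))
Z = 108 (Z = -1*(-108) = 108)
√(a(-3) + Z) = √((23 + (-3)² + 16*(-3)) + 108) = √((23 + 9 - 48) + 108) = √(-16 + 108) = √92 = 2*√23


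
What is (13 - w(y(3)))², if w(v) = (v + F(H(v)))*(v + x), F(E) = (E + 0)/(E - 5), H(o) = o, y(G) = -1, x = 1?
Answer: 169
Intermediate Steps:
F(E) = E/(-5 + E)
w(v) = (1 + v)*(v + v/(-5 + v)) (w(v) = (v + v/(-5 + v))*(v + 1) = (v + v/(-5 + v))*(1 + v) = (1 + v)*(v + v/(-5 + v)))
(13 - w(y(3)))² = (13 - (-1)*(-4 + (-1)² - 3*(-1))/(-5 - 1))² = (13 - (-1)*(-4 + 1 + 3)/(-6))² = (13 - (-1)*(-1)*0/6)² = (13 - 1*0)² = (13 + 0)² = 13² = 169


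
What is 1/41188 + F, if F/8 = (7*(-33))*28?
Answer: -2131231871/41188 ≈ -51744.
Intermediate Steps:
F = -51744 (F = 8*((7*(-33))*28) = 8*(-231*28) = 8*(-6468) = -51744)
1/41188 + F = 1/41188 - 51744 = -2131231871/41188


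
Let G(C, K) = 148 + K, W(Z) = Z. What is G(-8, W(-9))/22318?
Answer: 139/22318 ≈ 0.0062282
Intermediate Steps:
G(-8, W(-9))/22318 = (148 - 9)/22318 = 139*(1/22318) = 139/22318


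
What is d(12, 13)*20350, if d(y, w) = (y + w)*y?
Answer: 6105000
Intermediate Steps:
d(y, w) = y*(w + y) (d(y, w) = (w + y)*y = y*(w + y))
d(12, 13)*20350 = (12*(13 + 12))*20350 = (12*25)*20350 = 300*20350 = 6105000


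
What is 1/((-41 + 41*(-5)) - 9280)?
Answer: -1/9526 ≈ -0.00010498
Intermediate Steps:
1/((-41 + 41*(-5)) - 9280) = 1/((-41 - 205) - 9280) = 1/(-246 - 9280) = 1/(-9526) = -1/9526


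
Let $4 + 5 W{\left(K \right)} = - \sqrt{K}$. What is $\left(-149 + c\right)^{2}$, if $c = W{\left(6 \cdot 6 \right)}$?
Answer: $22801$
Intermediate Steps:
$W{\left(K \right)} = - \frac{4}{5} - \frac{\sqrt{K}}{5}$ ($W{\left(K \right)} = - \frac{4}{5} + \frac{\left(-1\right) \sqrt{K}}{5} = - \frac{4}{5} - \frac{\sqrt{K}}{5}$)
$c = -2$ ($c = - \frac{4}{5} - \frac{\sqrt{6 \cdot 6}}{5} = - \frac{4}{5} - \frac{\sqrt{36}}{5} = - \frac{4}{5} - \frac{6}{5} = -2$)
$\left(-149 + c\right)^{2} = \left(-149 - 2\right)^{2} = \left(-151\right)^{2} = 22801$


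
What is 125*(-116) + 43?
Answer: -14457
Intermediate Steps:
125*(-116) + 43 = -14500 + 43 = -14457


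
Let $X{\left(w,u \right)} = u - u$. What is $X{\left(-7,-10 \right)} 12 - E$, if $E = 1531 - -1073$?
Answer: $-2604$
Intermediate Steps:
$X{\left(w,u \right)} = 0$
$E = 2604$ ($E = 1531 + 1073 = 2604$)
$X{\left(-7,-10 \right)} 12 - E = 0 \cdot 12 - 2604 = 0 - 2604 = -2604$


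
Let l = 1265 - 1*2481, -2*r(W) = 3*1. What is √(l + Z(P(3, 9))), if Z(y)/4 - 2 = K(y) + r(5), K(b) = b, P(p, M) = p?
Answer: I*√1202 ≈ 34.67*I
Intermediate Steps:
r(W) = -3/2
l = -1216 (l = 1265 - 2481 = -1216)
Z(y) = 2 + 4*y (Z(y) = 8 + 4*(y - 3/2) = 8 + 4*(-3/2 + y) = 8 + (-6 + 4*y) = 2 + 4*y)
√(l + Z(P(3, 9))) = √(-1216 + (2 + 4*3)) = √(-1216 + (2 + 12)) = √(-1216 + 14) = √(-1202) = I*√1202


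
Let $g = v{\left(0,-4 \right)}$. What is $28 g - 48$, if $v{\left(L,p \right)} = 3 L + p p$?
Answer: $400$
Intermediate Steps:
$v{\left(L,p \right)} = p^{2} + 3 L$ ($v{\left(L,p \right)} = 3 L + p^{2} = p^{2} + 3 L$)
$g = 16$ ($g = \left(-4\right)^{2} + 3 \cdot 0 = 16 + 0 = 16$)
$28 g - 48 = 28 \cdot 16 - 48 = 448 - 48 = 400$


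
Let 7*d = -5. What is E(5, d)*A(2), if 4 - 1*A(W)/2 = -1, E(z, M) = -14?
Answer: -140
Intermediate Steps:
d = -5/7 (d = (1/7)*(-5) = -5/7 ≈ -0.71429)
A(W) = 10 (A(W) = 8 - 2*(-1) = 8 + 2 = 10)
E(5, d)*A(2) = -14*10 = -140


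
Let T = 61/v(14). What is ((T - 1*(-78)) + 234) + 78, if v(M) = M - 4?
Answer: 3961/10 ≈ 396.10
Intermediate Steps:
v(M) = -4 + M
T = 61/10 (T = 61/(-4 + 14) = 61/10 ≈ 6.1000)
((T - 1*(-78)) + 234) + 78 = ((61/10 - 1*(-78)) + 234) + 78 = ((61/10 + 78) + 234) + 78 = (841/10 + 234) + 78 = 3181/10 + 78 = 3961/10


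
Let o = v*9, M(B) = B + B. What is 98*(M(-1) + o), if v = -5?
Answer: -4606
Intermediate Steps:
M(B) = 2*B
o = -45 (o = -5*9 = -45)
98*(M(-1) + o) = 98*(2*(-1) - 45) = 98*(-2 - 45) = 98*(-47) = -4606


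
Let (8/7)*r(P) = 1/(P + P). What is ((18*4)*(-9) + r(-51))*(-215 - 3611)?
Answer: 1011546575/408 ≈ 2.4793e+6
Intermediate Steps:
r(P) = 7/(16*P) (r(P) = 7/(8*(P + P)) = 7/(8*((2*P))) = 7*(1/(2*P))/8 = 7/(16*P))
((18*4)*(-9) + r(-51))*(-215 - 3611) = ((18*4)*(-9) + (7/16)/(-51))*(-215 - 3611) = (72*(-9) + (7/16)*(-1/51))*(-3826) = (-648 - 7/816)*(-3826) = -528775/816*(-3826) = 1011546575/408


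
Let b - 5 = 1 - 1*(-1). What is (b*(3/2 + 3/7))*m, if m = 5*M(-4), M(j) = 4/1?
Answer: 270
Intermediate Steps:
M(j) = 4 (M(j) = 4*1 = 4)
m = 20 (m = 5*4 = 20)
b = 7 (b = 5 + (1 - 1*(-1)) = 5 + (1 + 1) = 5 + 2 = 7)
(b*(3/2 + 3/7))*m = (7*(3/2 + 3/7))*20 = (7*(27/14))*20 = (27/2)*20 = 270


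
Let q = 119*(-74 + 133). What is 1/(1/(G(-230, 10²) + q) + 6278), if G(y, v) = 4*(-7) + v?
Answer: 7093/44529855 ≈ 0.00015929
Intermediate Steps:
q = 7021 (q = 119*59 = 7021)
G(y, v) = -28 + v
1/(1/(G(-230, 10²) + q) + 6278) = 1/(1/((-28 + 10²) + 7021) + 6278) = 1/(1/((-28 + 100) + 7021) + 6278) = 1/(1/(72 + 7021) + 6278) = 1/(1/7093 + 6278) = 1/(44529855/7093) = 7093/44529855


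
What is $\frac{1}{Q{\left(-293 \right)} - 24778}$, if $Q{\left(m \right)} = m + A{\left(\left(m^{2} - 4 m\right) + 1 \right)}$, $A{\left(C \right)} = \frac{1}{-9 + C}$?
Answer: $- \frac{87013}{2181502922} \approx -3.9887 \cdot 10^{-5}$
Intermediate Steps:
$Q{\left(m \right)} = m + \frac{1}{-8 + m^{2} - 4 m}$ ($Q{\left(m \right)} = m + \frac{1}{-9 + \left(\left(m^{2} - 4 m\right) + 1\right)} = m + \frac{1}{-9 + \left(1 + m^{2} - 4 m\right)} = m + \frac{1}{-8 + m^{2} - 4 m}$)
$\frac{1}{Q{\left(-293 \right)} - 24778} = \frac{1}{\left(-293 - \frac{1}{8 - \left(-293\right)^{2} + 4 \left(-293\right)}\right) - 24778} = \frac{1}{\left(-293 - \frac{1}{8 - 85849 - 1172}\right) - 24778} = \frac{1}{\left(-293 - \frac{1}{-87013}\right) - 24778} = \frac{1}{\left(-293 - - \frac{1}{87013}\right) - 24778} = \frac{1}{\left(-293 + \frac{1}{87013}\right) - 24778} = \frac{1}{- \frac{25494808}{87013} - 24778} = \frac{1}{- \frac{2181502922}{87013}} = - \frac{87013}{2181502922}$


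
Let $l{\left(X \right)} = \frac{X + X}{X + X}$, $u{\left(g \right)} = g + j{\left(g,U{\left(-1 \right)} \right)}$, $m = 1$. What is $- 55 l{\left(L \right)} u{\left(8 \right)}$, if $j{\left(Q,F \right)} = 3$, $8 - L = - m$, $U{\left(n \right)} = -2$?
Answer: $-605$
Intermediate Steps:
$L = 9$ ($L = 8 - \left(-1\right) 1 = 8 - -1 = 8 + 1 = 9$)
$u{\left(g \right)} = 3 + g$ ($u{\left(g \right)} = g + 3 = 3 + g$)
$l{\left(X \right)} = 1$ ($l{\left(X \right)} = \frac{2 X}{2 X} = 2 X \frac{1}{2 X} = 1$)
$- 55 l{\left(L \right)} u{\left(8 \right)} = \left(-55\right) 1 \left(3 + 8\right) = \left(-55\right) 11 = -605$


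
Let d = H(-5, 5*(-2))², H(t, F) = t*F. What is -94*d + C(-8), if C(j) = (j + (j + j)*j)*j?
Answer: -235960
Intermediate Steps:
C(j) = j*(j + 2*j²) (C(j) = (j + (2*j)*j)*j = (j + 2*j²)*j = j*(j + 2*j²))
H(t, F) = F*t
d = 2500 (d = ((5*(-2))*(-5))² = (-10*(-5))² = 50² = 2500)
-94*d + C(-8) = -94*2500 + (-8)²*(1 + 2*(-8)) = -235000 + 64*(1 - 16) = -235000 + 64*(-15) = -235000 - 960 = -235960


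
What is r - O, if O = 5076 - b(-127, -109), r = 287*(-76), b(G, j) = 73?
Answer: -26815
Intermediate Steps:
r = -21812
O = 5003 (O = 5076 - 1*73 = 5076 - 73 = 5003)
r - O = -21812 - 1*5003 = -21812 - 5003 = -26815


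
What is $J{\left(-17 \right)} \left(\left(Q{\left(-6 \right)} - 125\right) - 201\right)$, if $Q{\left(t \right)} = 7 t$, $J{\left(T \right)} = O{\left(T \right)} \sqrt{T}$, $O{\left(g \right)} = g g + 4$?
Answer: $- 107824 i \sqrt{17} \approx - 4.4457 \cdot 10^{5} i$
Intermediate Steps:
$O{\left(g \right)} = 4 + g^{2}$ ($O{\left(g \right)} = g^{2} + 4 = 4 + g^{2}$)
$J{\left(T \right)} = \sqrt{T} \left(4 + T^{2}\right)$ ($J{\left(T \right)} = \left(4 + T^{2}\right) \sqrt{T} = \sqrt{T} \left(4 + T^{2}\right)$)
$J{\left(-17 \right)} \left(\left(Q{\left(-6 \right)} - 125\right) - 201\right) = \sqrt{-17} \left(4 + \left(-17\right)^{2}\right) \left(\left(7 \left(-6\right) - 125\right) - 201\right) = i \sqrt{17} \left(4 + 289\right) \left(\left(-42 - 125\right) - 201\right) = i \sqrt{17} \cdot 293 \left(-167 - 201\right) = 293 i \sqrt{17} \left(-368\right) = - 107824 i \sqrt{17}$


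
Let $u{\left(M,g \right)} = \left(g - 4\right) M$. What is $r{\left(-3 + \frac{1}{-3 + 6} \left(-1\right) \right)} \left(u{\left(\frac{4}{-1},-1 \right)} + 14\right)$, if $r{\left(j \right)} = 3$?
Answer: $102$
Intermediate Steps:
$u{\left(M,g \right)} = M \left(-4 + g\right)$ ($u{\left(M,g \right)} = \left(-4 + g\right) M = M \left(-4 + g\right)$)
$r{\left(-3 + \frac{1}{-3 + 6} \left(-1\right) \right)} \left(u{\left(\frac{4}{-1},-1 \right)} + 14\right) = 3 \left(\frac{4}{-1} \left(-4 - 1\right) + 14\right) = 3 \left(4 \left(-1\right) \left(-5\right) + 14\right) = 3 \left(\left(-4\right) \left(-5\right) + 14\right) = 3 \left(20 + 14\right) = 3 \cdot 34 = 102$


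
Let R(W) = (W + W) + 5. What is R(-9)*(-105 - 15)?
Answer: 1560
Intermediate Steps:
R(W) = 5 + 2*W (R(W) = 2*W + 5 = 5 + 2*W)
R(-9)*(-105 - 15) = (5 + 2*(-9))*(-105 - 15) = (5 - 18)*(-120) = -13*(-120) = 1560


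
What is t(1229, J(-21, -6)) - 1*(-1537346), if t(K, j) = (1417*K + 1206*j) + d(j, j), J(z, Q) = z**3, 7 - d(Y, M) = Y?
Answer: -7880659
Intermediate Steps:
d(Y, M) = 7 - Y
t(K, j) = 7 + 1205*j + 1417*K (t(K, j) = (1417*K + 1206*j) + (7 - j) = (1206*j + 1417*K) + (7 - j) = 7 + 1205*j + 1417*K)
t(1229, J(-21, -6)) - 1*(-1537346) = (7 + 1205*(-21)**3 + 1417*1229) - 1*(-1537346) = (7 + 1205*(-9261) + 1741493) + 1537346 = (7 - 11159505 + 1741493) + 1537346 = -9418005 + 1537346 = -7880659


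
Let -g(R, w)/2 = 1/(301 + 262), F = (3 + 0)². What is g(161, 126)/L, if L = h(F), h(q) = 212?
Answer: -1/59678 ≈ -1.6757e-5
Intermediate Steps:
F = 9 (F = 3² = 9)
g(R, w) = -2/563 (g(R, w) = -2/(301 + 262) = -2/563)
L = 212
g(161, 126)/L = -2/563/212 = -2/563*1/212 = -1/59678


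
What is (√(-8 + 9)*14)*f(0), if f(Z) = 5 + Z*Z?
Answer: 70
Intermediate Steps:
f(Z) = 5 + Z²
(√(-8 + 9)*14)*f(0) = (√(-8 + 9)*14)*(5 + 0²) = (√1*14)*(5 + 0) = (1*14)*5 = 14*5 = 70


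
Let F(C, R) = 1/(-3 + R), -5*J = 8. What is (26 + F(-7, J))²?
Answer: 351649/529 ≈ 664.74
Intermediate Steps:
J = -8/5 (J = -⅕*8 = -8/5 ≈ -1.6000)
(26 + F(-7, J))² = (26 + 1/(-3 - 8/5))² = (26 + 1/(-23/5))² = (26 - 5/23)² = (593/23)² = 351649/529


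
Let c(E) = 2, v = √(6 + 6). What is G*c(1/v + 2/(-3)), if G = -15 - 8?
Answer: -46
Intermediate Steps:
v = 2*√3 (v = √12 = 2*√3 ≈ 3.4641)
G = -23
G*c(1/v + 2/(-3)) = -23*2 = -46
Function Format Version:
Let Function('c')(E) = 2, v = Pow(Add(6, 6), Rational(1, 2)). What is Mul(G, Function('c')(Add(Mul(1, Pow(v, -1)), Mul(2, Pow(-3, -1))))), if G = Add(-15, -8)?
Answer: -46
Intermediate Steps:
v = Mul(2, Pow(3, Rational(1, 2))) (v = Pow(12, Rational(1, 2)) = Mul(2, Pow(3, Rational(1, 2))) ≈ 3.4641)
G = -23
Mul(G, Function('c')(Add(Mul(1, Pow(v, -1)), Mul(2, Pow(-3, -1))))) = Mul(-23, 2) = -46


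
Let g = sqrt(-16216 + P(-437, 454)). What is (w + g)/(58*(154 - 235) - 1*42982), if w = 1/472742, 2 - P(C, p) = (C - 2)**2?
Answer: -1/22540338560 - 3*I*sqrt(23215)/47680 ≈ -4.4365e-11 - 0.0095867*I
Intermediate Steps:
P(C, p) = 2 - (-2 + C)**2 (P(C, p) = 2 - (C - 2)**2 = 2 - (-2 + C)**2)
w = 1/472742 ≈ 2.1153e-6
g = 3*I*sqrt(23215) (g = sqrt(-16216 + (2 - (-2 - 437)**2)) = sqrt(-16216 + (2 - 1*(-439)**2)) = sqrt(-16216 + (2 - 1*192721)) = sqrt(-16216 + (2 - 192721)) = sqrt(-16216 - 192719) = sqrt(-208935) = 3*I*sqrt(23215) ≈ 457.09*I)
(w + g)/(58*(154 - 235) - 1*42982) = (1/472742 + 3*I*sqrt(23215))/(58*(154 - 235) - 1*42982) = (1/472742 + 3*I*sqrt(23215))/(58*(-81) - 42982) = (1/472742 + 3*I*sqrt(23215))/(-4698 - 42982) = (1/472742 + 3*I*sqrt(23215))/(-47680) = (1/472742 + 3*I*sqrt(23215))*(-1/47680) = -1/22540338560 - 3*I*sqrt(23215)/47680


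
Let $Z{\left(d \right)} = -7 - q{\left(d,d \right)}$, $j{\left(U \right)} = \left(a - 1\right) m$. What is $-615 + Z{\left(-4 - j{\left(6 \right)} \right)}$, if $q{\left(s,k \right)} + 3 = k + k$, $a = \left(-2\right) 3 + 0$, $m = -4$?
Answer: $-555$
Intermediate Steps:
$a = -6$ ($a = -6 + 0 = -6$)
$q{\left(s,k \right)} = -3 + 2 k$ ($q{\left(s,k \right)} = -3 + \left(k + k\right) = -3 + 2 k$)
$j{\left(U \right)} = 28$ ($j{\left(U \right)} = \left(-6 - 1\right) \left(-4\right) = \left(-7\right) \left(-4\right) = 28$)
$Z{\left(d \right)} = -4 - 2 d$ ($Z{\left(d \right)} = -7 - \left(-3 + 2 d\right) = -4 - 2 d$)
$-615 + Z{\left(-4 - j{\left(6 \right)} \right)} = -615 - \left(4 + 2 \left(-4 - 28\right)\right) = -615 - -60 = -615 + \left(-4 + 64\right) = -615 + 60 = -555$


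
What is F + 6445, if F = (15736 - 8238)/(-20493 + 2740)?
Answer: 114410587/17753 ≈ 6444.6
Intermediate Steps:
F = -7498/17753 (F = 7498/(-17753) = 7498*(-1/17753) = -7498/17753 ≈ -0.42235)
F + 6445 = -7498/17753 + 6445 = 114410587/17753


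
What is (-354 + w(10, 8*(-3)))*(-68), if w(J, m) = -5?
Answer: 24412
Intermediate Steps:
(-354 + w(10, 8*(-3)))*(-68) = (-354 - 5)*(-68) = -359*(-68) = 24412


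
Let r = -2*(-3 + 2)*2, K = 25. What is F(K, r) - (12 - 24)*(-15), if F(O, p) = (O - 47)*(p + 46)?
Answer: -1280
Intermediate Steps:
r = 4 (r = -2*(-1)*2 = 2*2 = 4)
F(O, p) = (-47 + O)*(46 + p)
F(K, r) - (12 - 24)*(-15) = (-2162 - 47*4 + 46*25 + 25*4) - (12 - 24)*(-15) = (-2162 - 188 + 1150 + 100) - (-12)*(-15) = -1100 - 1*180 = -1100 - 180 = -1280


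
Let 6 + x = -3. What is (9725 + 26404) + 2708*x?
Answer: 11757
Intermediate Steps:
x = -9 (x = -6 - 3 = -9)
(9725 + 26404) + 2708*x = (9725 + 26404) + 2708*(-9) = 36129 - 24372 = 11757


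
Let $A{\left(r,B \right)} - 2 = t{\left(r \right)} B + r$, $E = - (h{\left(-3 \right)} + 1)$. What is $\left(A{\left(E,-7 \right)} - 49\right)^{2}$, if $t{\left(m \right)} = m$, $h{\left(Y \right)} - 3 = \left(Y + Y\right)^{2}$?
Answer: $37249$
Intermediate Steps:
$h{\left(Y \right)} = 3 + 4 Y^{2}$ ($h{\left(Y \right)} = 3 + \left(Y + Y\right)^{2} = 3 + \left(2 Y\right)^{2} = 3 + 4 Y^{2}$)
$E = -40$ ($E = - (\left(3 + 4 \left(-3\right)^{2}\right) + 1) = - (\left(3 + 4 \cdot 9\right) + 1) = - (\left(3 + 36\right) + 1) = - (39 + 1) = \left(-1\right) 40 = -40$)
$A{\left(r,B \right)} = 2 + r + B r$ ($A{\left(r,B \right)} = 2 + \left(r B + r\right) = 2 + \left(B r + r\right) = 2 + \left(r + B r\right) = 2 + r + B r$)
$\left(A{\left(E,-7 \right)} - 49\right)^{2} = \left(\left(2 - 40 - -280\right) - 49\right)^{2} = \left(\left(2 - 40 + 280\right) - 49\right)^{2} = \left(242 - 49\right)^{2} = 193^{2} = 37249$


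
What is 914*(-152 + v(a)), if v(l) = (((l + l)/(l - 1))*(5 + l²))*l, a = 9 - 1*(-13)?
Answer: 143242080/7 ≈ 2.0463e+7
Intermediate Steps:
a = 22 (a = 9 + 13 = 22)
v(l) = 2*l²*(5 + l²)/(-1 + l) (v(l) = (((2*l)/(-1 + l))*(5 + l²))*l = ((2*l/(-1 + l))*(5 + l²))*l = (2*l*(5 + l²)/(-1 + l))*l = 2*l²*(5 + l²)/(-1 + l))
914*(-152 + v(a)) = 914*(-152 + 2*22²*(5 + 22²)/(-1 + 22)) = 914*(-152 + 2*484*(5 + 484)/21) = 914*(-152 + 2*484*(1/21)*489) = 914*(-152 + 157784/7) = 914*(156720/7) = 143242080/7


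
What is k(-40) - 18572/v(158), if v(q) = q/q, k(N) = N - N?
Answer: -18572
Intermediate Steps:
k(N) = 0
v(q) = 1
k(-40) - 18572/v(158) = 0 - 18572/1 = 0 - 18572 = -18572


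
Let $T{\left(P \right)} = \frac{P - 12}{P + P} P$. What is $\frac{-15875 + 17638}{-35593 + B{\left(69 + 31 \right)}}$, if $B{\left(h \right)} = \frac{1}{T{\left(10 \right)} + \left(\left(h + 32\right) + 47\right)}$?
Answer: $- \frac{313814}{6335553} \approx -0.049532$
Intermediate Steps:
$T{\left(P \right)} = -6 + \frac{P}{2}$ ($T{\left(P \right)} = \frac{-12 + P}{2 P} P = -6 + \frac{P}{2}$)
$B{\left(h \right)} = \frac{1}{78 + h}$ ($B{\left(h \right)} = \frac{1}{\left(-6 + \frac{1}{2} \cdot 10\right) + \left(\left(h + 32\right) + 47\right)} = \frac{1}{\left(-6 + 5\right) + \left(\left(32 + h\right) + 47\right)} = \frac{1}{-1 + \left(79 + h\right)} = \frac{1}{78 + h}$)
$\frac{-15875 + 17638}{-35593 + B{\left(69 + 31 \right)}} = \frac{-15875 + 17638}{-35593 + \frac{1}{78 + \left(69 + 31\right)}} = \frac{1763}{-35593 + \frac{1}{78 + 100}} = \frac{1763}{-35593 + \frac{1}{178}} = \frac{1763}{- \frac{6335553}{178}} = 1763 \left(- \frac{178}{6335553}\right) = - \frac{313814}{6335553}$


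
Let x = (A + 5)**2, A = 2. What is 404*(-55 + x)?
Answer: -2424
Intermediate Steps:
x = 49 (x = (2 + 5)**2 = 7**2 = 49)
404*(-55 + x) = 404*(-55 + 49) = 404*(-6) = -2424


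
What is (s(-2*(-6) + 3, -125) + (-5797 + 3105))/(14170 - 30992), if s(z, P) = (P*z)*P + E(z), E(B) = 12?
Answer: -231695/16822 ≈ -13.773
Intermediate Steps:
s(z, P) = 12 + z*P² (s(z, P) = (P*z)*P + 12 = z*P² + 12 = 12 + z*P²)
(s(-2*(-6) + 3, -125) + (-5797 + 3105))/(14170 - 30992) = ((12 + (-2*(-6) + 3)*(-125)²) + (-5797 + 3105))/(14170 - 30992) = ((12 + (12 + 3)*15625) - 2692)/(-16822) = ((12 + 15*15625) - 2692)*(-1/16822) = ((12 + 234375) - 2692)*(-1/16822) = (234387 - 2692)*(-1/16822) = 231695*(-1/16822) = -231695/16822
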